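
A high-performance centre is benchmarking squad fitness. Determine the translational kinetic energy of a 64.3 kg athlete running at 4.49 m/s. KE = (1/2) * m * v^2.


KE = 0.5 * m * v^2
= 0.5 * 64.3 * 4.49^2
= 0.5 * 64.3 * 20.1601
= 648.15 J

648.15 J


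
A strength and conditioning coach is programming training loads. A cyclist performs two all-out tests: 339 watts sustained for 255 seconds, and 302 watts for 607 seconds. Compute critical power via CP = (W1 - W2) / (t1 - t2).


W1 = P1 * t1 = 339 * 255 = 86445 J
W2 = P2 * t2 = 302 * 607 = 183314 J
CP = (86445 - 183314) / (255 - 607)
= 275.2 W

275.2 W


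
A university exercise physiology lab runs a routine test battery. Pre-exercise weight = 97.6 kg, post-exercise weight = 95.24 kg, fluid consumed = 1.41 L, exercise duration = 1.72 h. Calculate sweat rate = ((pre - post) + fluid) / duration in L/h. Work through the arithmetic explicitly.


Weight loss = 97.6 - 95.24 = 2.36 kg (approx L)
Total sweat = 2.36 + 1.41 = 3.77 L
Sweat rate = 3.77 / 1.72 = 2.192 L/h

2.192 L/h


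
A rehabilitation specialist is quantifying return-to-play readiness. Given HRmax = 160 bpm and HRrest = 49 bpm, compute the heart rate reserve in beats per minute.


Heart rate reserve = maximum HR minus resting HR
HRR = 160 - 49 = 111 bpm

111 bpm


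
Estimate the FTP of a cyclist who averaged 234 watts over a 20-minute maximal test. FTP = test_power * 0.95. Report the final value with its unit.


FTP = 234 * 0.95 = 222.3 W

222.3 W


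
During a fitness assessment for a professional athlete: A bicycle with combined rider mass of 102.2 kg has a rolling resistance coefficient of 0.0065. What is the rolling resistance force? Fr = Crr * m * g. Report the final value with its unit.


Fr = 0.0065 * 102.2 * 9.81
= 0.6643 * 9.81
= 6.517 N

6.517 N


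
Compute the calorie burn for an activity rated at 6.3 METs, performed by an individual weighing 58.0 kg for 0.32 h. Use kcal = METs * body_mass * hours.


Product of METs and mass = 6.3 * 58.0 = 365.4
Total kcal = 365.4 * 0.32 = 116.93 kcal

116.93 kcal


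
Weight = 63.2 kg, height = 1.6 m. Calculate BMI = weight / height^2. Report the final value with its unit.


height^2 = 1.6^2 = 2.56
BMI = 63.2 / 2.56 = 24.69 kg/m^2

24.69 kg/m^2


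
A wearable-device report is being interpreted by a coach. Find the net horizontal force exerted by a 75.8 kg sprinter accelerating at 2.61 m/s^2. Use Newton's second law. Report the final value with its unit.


Newton's second law: F = m * a
F = 75.8 * 2.61 = 197.84 N

197.84 N


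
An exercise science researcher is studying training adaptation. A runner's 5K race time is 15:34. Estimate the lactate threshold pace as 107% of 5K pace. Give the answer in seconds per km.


Total race time = 15*60 + 34 = 934 seconds
5K pace = 934 / 5 = 186.8 sec/km
LT pace = 186.8 * 1.07 = 199.88 sec/km

199.88 s/km


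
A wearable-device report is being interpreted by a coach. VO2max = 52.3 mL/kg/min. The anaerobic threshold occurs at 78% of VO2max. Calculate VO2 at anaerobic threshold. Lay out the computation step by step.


AT fraction = 78 / 100 = 0.78
AT VO2 = 52.3 * 0.78
= 40.79 mL/kg/min

40.79 mL/kg/min


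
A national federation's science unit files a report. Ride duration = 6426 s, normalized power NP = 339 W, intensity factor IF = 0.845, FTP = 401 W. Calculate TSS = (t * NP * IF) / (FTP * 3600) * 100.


Numerator = 6426 * 339 * 0.845 = 1840759.83
Denominator = 401 * 3600 = 1443600
TSS = 1840759.83 / 1443600 * 100
= 127.51

127.51 TSS


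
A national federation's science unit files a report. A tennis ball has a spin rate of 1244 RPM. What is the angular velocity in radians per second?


Convert RPM to rad/s: multiply by 2*pi and divide by 60
omega = 1244 * 2 * pi / 60
= 130.271 rad/s

130.271 rad/s


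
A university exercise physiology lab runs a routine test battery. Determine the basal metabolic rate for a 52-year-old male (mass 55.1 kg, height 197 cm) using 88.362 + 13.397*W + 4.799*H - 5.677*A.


BMR = 88.362 + 13.397*55.1 + 4.799*197 - 5.677*52
= 1476.74 kcal/day

1476.74 kcal/day


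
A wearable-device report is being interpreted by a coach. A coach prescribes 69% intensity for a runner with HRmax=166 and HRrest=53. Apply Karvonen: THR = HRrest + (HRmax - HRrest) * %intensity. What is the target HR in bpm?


Heart rate reserve = 166 - 53 = 113
Intensity fraction = 69 / 100 = 0.69
THR = 53 + 113 * 0.69 = 130.97 bpm

130.97 bpm


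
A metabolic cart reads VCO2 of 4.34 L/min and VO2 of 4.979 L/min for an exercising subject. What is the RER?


RER = VCO2 / VO2 = 4.34 / 4.979 = 0.8717

0.8717


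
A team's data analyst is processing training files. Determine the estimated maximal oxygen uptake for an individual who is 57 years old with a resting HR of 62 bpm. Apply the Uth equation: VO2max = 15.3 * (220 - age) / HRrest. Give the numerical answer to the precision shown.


HRmax = 220 - 57 = 163
VO2max = 15.3 * (163 / 62)
= 15.3 * 2.629
= 40.22 mL/kg/min

40.22 mL/kg/min


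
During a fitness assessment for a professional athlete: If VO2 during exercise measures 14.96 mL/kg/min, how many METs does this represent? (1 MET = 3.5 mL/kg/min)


METs = VO2 / 3.5 = 14.96 / 3.5 = 4.27

4.27 METs


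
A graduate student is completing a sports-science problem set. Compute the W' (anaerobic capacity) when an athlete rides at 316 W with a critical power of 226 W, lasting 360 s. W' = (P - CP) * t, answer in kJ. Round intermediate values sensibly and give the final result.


Above-CP power = 90 W
Duration = 360 s
W' = 90 * 360 = 32400 J
Convert: 32400 / 1000 = 32.4 kJ

32.4 kJ


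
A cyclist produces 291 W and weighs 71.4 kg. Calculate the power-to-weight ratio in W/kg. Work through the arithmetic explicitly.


P/W = power / mass
= 291 / 71.4
= 4.076 W/kg

4.076 W/kg


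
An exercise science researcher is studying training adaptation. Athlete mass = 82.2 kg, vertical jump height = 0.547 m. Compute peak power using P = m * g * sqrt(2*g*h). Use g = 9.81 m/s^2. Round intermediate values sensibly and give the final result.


sqrt(2 * 9.81 * 0.547) = sqrt(10.73214) = 3.275995 m/s
P = 82.2 * 9.81 * 3.275995
= 2641.7 W

2641.7 W


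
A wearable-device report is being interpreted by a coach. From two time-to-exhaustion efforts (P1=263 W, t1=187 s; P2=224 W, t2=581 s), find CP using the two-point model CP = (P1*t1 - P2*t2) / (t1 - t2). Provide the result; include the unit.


Work in trial 1 = 49181 J
Work in trial 2 = 130144 J
Delta work = -80963 J
Delta time = -394 s
CP = -80963 / -394 = 205.49 W

205.49 W


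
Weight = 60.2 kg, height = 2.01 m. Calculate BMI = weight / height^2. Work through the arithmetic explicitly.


height^2 = 2.01^2 = 4.0401
BMI = 60.2 / 4.0401 = 14.9 kg/m^2

14.9 kg/m^2


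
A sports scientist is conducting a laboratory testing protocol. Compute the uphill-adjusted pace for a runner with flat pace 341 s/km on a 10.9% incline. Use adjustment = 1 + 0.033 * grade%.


Adjustment factor = 1 + 0.033 * 10.9 = 1.3597
Grade-adjusted pace = 341 * 1.3597 = 463.66 s/km

463.66 s/km


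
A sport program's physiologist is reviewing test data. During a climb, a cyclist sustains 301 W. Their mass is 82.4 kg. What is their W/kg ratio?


Power-to-weight = 301 W / 82.4 kg
= 3.653 W/kg

3.653 W/kg


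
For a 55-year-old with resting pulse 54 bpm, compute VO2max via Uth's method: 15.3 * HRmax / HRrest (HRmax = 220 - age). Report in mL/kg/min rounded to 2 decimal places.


Step 1: HRmax = 220 - 55 = 165 bpm
Step 2: Ratio = 165 / 54 = 3.0556
Step 3: VO2max = 15.3 * 3.0556 = 46.75 mL/kg/min

46.75 mL/kg/min


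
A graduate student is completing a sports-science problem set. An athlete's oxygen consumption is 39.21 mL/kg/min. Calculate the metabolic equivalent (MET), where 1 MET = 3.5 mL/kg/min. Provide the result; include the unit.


MET = VO2 / 3.5
= 39.21 / 3.5
= 11.2 METs

11.2 METs


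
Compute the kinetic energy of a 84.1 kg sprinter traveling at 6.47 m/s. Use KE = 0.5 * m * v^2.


Velocity squared = 41.8609
KE = 0.5 * 84.1 * 41.8609 = 1760.25 J

1760.25 J


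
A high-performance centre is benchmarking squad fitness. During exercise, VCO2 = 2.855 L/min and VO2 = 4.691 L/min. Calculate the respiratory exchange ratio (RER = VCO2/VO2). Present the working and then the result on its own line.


RER = VCO2 / VO2
= 2.855 / 4.691
= 0.6086

0.6086


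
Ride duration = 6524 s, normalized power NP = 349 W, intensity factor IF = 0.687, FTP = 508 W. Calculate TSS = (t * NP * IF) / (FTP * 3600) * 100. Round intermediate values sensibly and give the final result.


Numerator = 6524 * 349 * 0.687 = 1564213.812
Denominator = 508 * 3600 = 1828800
TSS = 1564213.812 / 1828800 * 100
= 85.53

85.53 TSS


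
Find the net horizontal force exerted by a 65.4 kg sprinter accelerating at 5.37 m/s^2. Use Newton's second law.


Newton's second law: F = m * a
F = 65.4 * 5.37 = 351.2 N

351.2 N


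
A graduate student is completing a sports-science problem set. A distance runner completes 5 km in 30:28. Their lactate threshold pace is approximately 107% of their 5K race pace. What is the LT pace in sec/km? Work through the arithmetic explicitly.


Convert to seconds: 30 min 28 s = 1828 s
Pace per km = 1828 / 5 = 365.6 s/km
LT pace = 365.6 * 1.07 = 391.19 s/km

391.19 s/km


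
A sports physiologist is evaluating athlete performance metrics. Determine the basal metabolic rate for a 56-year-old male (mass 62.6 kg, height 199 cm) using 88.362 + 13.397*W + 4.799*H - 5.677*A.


BMR = 88.362 + 13.397*62.6 + 4.799*199 - 5.677*56
= 1564.1 kcal/day

1564.1 kcal/day


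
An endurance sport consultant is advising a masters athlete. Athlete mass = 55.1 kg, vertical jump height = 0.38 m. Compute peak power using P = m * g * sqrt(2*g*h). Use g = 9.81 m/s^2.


sqrt(2 * 9.81 * 0.38) = sqrt(7.4556) = 2.730494 m/s
P = 55.1 * 9.81 * 2.730494
= 1475.92 W

1475.92 W


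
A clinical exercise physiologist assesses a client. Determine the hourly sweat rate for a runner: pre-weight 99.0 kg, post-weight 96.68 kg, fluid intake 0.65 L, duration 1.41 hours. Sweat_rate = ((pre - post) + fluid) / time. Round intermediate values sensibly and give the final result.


Mass lost = 99.0 - 96.68 = 2.32 kg
Add fluid consumed: 2.32 + 0.65 = 2.97 L total sweat
Sweat rate = 2.97 / 1.41 = 2.106 L/h

2.106 L/h


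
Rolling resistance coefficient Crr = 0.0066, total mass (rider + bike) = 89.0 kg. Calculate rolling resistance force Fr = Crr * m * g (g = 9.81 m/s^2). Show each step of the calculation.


Fr = Crr * m * g
= 0.0066 * 89.0 * 9.81
= 5.762 N

5.762 N


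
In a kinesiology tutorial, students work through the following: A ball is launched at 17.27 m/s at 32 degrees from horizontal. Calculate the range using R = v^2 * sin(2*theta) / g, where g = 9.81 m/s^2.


sin(2 * 32) = sin(64) = 0.898794
v^2 = 17.27^2 = 298.2529
R = 298.2529 * 0.898794 / 9.81
= 27.326 m

27.326 m


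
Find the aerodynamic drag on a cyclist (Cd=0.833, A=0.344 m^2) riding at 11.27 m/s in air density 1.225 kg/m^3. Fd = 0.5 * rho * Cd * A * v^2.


Fd = 0.5 * 1.225 * 0.833 * 0.344 * 11.27^2
= 0.5 * 1.225 * 0.833 * 0.344 * 127.0129
= 22.292 N

22.292 N


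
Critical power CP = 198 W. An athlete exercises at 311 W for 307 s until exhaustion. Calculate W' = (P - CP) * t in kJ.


P - CP = 311 - 198 = 113 W
W' = 113 * 307 = 34691 J
= 34691 / 1000 = 34.691 kJ

34.691 kJ


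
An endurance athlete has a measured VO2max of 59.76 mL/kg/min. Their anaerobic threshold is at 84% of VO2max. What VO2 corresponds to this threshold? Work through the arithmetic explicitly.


Anaerobic threshold VO2 = VO2max * 84%
= 59.76 * 0.84
= 50.2 mL/kg/min

50.2 mL/kg/min


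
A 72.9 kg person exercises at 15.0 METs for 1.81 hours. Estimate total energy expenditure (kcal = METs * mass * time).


Energy = METs * mass(kg) * time(h)
= 15.0 * 72.9 * 1.81
= 1979.24 kcal

1979.24 kcal


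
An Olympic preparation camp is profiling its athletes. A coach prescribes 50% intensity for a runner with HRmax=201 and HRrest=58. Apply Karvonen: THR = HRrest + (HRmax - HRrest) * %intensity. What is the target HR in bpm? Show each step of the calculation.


Heart rate reserve = 201 - 58 = 143
Intensity fraction = 50 / 100 = 0.5
THR = 58 + 143 * 0.5 = 129.5 bpm

129.5 bpm


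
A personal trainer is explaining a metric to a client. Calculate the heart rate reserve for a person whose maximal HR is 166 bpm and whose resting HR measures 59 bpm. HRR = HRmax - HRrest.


HRmax = 166 bpm
HRrest = 59 bpm
HRR = 166 - 59 = 107 bpm

107 bpm


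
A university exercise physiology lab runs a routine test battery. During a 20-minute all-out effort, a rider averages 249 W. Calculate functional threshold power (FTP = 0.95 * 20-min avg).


FTP = 0.95 * 249
= 236.55 W

236.55 W


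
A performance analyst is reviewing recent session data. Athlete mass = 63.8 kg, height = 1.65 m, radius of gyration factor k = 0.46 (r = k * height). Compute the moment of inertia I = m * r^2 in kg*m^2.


r = k * height = 0.46 * 1.65 = 0.759 m
r^2 = 0.759^2 = 0.576081
I = 63.8 * 0.576081 = 36.754 kg*m^2

36.754 kg*m^2


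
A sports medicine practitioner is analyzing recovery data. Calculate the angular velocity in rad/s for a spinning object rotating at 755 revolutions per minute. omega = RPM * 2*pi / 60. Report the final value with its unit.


omega = RPM * 2*pi / 60
= 755 * 6.28318531 / 60
= 79.063 rad/s

79.063 rad/s


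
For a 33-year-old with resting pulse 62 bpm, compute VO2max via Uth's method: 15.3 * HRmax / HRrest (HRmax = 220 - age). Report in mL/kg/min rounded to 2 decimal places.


Step 1: HRmax = 220 - 33 = 187 bpm
Step 2: Ratio = 187 / 62 = 3.0161
Step 3: VO2max = 15.3 * 3.0161 = 46.15 mL/kg/min

46.15 mL/kg/min


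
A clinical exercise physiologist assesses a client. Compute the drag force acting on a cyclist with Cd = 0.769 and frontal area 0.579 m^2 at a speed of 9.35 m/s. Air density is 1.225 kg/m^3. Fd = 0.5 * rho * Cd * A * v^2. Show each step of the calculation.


Step 1: v^2 = 87.4225
Step 2: Fd = 0.5 * 1.225 * 0.769 * 0.579 * 87.4225
= 23.842 N

23.842 N


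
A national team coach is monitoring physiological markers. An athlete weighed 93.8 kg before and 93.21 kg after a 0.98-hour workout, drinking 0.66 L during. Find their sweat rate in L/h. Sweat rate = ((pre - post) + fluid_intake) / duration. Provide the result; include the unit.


Body mass change = 0.59 kg
Total sweat loss = 0.59 + 0.66 = 1.25 L
Rate = 1.25 / 0.98 = 1.276 L/h

1.276 L/h


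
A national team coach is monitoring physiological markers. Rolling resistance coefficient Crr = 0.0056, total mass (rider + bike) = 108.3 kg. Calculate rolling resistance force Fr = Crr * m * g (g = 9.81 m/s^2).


Fr = Crr * m * g
= 0.0056 * 108.3 * 9.81
= 5.95 N

5.95 N


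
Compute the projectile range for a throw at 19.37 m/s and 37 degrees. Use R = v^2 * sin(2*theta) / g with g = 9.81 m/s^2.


Two times the angle = 74 degrees
sin(74) = 0.961262
R = 375.1969 * 0.961262 / 9.81 = 36.765 m

36.765 m


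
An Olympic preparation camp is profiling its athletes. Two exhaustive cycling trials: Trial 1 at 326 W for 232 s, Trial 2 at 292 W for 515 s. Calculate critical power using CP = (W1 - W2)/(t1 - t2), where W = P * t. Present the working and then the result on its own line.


W1 = 326 * 232 = 75632 J
W2 = 292 * 515 = 150380 J
CP = (75632 - 150380) / (232 - 515)
= -74748 / -283
= 264.13 W

264.13 W


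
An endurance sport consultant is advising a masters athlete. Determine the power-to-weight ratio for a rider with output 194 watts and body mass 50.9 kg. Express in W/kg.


P/W = 194 / 50.9 = 3.811 W/kg

3.811 W/kg


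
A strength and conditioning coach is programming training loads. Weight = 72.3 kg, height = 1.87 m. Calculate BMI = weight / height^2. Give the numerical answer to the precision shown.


height^2 = 1.87^2 = 3.4969
BMI = 72.3 / 3.4969 = 20.68 kg/m^2

20.68 kg/m^2


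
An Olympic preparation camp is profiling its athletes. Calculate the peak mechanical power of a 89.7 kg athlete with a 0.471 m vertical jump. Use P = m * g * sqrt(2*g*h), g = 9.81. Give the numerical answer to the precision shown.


First, sqrt(2gh) = sqrt(2 * 9.81 * 0.471)
= sqrt(9.24102) = 3.039905 m/s
Power = 89.7 * 9.81 * 3.039905 = 2674.99 W

2674.99 W


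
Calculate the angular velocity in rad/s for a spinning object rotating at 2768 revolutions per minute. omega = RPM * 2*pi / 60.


omega = RPM * 2*pi / 60
= 2768 * 6.28318531 / 60
= 289.864 rad/s

289.864 rad/s


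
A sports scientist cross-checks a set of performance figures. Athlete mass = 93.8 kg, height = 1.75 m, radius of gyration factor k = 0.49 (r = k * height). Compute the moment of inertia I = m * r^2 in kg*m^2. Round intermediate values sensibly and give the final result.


r = k * height = 0.49 * 1.75 = 0.8575 m
r^2 = 0.8575^2 = 0.735306
I = 93.8 * 0.735306 = 68.972 kg*m^2

68.972 kg*m^2


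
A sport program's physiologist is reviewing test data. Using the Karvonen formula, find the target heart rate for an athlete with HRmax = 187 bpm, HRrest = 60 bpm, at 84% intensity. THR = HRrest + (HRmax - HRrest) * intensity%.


HRR = 187 - 60 = 127
THR = 60 + 127 * 0.84
= 60 + 106.68
= 166.68 bpm

166.68 bpm


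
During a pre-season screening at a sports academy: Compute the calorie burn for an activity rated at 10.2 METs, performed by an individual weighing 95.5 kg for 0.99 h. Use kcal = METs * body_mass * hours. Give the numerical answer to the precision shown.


Product of METs and mass = 10.2 * 95.5 = 974.1
Total kcal = 974.1 * 0.99 = 964.36 kcal

964.36 kcal


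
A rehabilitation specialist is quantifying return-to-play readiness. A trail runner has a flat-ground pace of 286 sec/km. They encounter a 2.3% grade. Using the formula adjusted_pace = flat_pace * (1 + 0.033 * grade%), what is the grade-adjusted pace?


Grade factor = 1 + 0.033 * 2.3 = 1.0759
Adjusted = 286 * 1.0759 = 307.71 sec/km

307.71 s/km


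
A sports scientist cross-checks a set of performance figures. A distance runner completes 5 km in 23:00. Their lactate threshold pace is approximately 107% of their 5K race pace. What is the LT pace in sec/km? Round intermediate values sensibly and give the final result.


Convert to seconds: 23 min 0 s = 1380 s
Pace per km = 1380 / 5 = 276.0 s/km
LT pace = 276.0 * 1.07 = 295.32 s/km

295.32 s/km


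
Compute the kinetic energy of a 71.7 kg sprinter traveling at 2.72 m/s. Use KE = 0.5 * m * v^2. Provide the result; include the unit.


Velocity squared = 7.3984
KE = 0.5 * 71.7 * 7.3984 = 265.23 J

265.23 J


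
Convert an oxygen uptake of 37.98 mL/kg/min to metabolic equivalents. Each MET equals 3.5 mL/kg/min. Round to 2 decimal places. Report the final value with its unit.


One MET = 3.5 mL/kg/min
Number of METs = 37.98 / 3.5
= 10.85 METs

10.85 METs


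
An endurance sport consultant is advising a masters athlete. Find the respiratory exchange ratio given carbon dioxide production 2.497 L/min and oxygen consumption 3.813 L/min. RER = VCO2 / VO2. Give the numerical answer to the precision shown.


VCO2 = 2.497 L/min
VO2 = 3.813 L/min
RER = 2.497 / 3.813 = 0.6549

0.6549


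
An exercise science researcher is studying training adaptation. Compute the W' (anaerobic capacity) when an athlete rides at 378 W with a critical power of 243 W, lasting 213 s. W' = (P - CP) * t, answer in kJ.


Above-CP power = 135 W
Duration = 213 s
W' = 135 * 213 = 28755 J
Convert: 28755 / 1000 = 28.755 kJ

28.755 kJ


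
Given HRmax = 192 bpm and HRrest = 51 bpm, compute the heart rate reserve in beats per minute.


Heart rate reserve = maximum HR minus resting HR
HRR = 192 - 51 = 141 bpm

141 bpm


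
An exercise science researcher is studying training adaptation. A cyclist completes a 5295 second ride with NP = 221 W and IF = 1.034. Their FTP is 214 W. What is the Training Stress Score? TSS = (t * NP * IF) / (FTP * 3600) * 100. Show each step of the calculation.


t * NP * IF = 5295 * 221 * 1.034 = 1209981.63
FTP * 3600 = 770400
TSS = (1209981.63 / 770400) * 100 = 157.06

157.06 TSS


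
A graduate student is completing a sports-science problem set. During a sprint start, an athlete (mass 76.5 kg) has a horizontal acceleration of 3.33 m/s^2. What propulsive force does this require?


Propulsive force = mass * acceleration
= 76.5 kg * 3.33 m/s^2
= 254.75 N

254.75 N


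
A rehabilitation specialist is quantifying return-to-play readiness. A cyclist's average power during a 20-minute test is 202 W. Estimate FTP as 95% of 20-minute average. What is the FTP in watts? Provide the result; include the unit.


FTP = 20-min power * 0.95
= 202 * 0.95
= 191.9 W

191.9 W


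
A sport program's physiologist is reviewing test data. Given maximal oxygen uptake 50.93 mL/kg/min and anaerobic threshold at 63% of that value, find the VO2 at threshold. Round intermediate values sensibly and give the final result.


Percentage as decimal = 0.63
VO2 at AT = 50.93 * 0.63 = 32.09 mL/kg/min

32.09 mL/kg/min


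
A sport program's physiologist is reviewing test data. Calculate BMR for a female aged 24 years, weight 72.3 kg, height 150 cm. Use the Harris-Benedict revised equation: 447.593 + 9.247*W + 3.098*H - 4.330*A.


Substituting values:
W term = 9.247 * 72.3 = 668.5581
H term = 3.098 * 150 = 464.7
A term = 4.330 * 24 = 103.92
BMR = 1476.93 kcal/day

1476.93 kcal/day


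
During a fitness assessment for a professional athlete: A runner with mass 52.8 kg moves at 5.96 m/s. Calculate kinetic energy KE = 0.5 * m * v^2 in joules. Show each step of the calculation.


v^2 = 5.96^2 = 35.5216
KE = 0.5 * 52.8 * 35.5216
= 937.77 J

937.77 J


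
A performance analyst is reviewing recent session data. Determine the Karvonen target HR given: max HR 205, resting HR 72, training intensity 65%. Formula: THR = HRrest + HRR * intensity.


HRR = HRmax - HRrest = 205 - 72 = 133
THR = 72 + 133 * 0.65
= 158.45 bpm

158.45 bpm


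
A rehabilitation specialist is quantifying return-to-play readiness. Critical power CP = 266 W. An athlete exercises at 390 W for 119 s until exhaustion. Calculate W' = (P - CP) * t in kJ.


P - CP = 390 - 266 = 124 W
W' = 124 * 119 = 14756 J
= 14756 / 1000 = 14.756 kJ

14.756 kJ


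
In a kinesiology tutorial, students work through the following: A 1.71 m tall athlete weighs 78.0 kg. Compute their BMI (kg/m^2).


height^2 = 2.9241 m^2
BMI = 78.0 / 2.9241 = 26.67 kg/m^2

26.67 kg/m^2


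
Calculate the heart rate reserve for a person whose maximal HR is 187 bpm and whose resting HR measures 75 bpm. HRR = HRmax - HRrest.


HRmax = 187 bpm
HRrest = 75 bpm
HRR = 187 - 75 = 112 bpm

112 bpm


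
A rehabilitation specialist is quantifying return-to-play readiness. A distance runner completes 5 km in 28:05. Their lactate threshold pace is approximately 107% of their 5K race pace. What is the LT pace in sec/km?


Convert to seconds: 28 min 5 s = 1685 s
Pace per km = 1685 / 5 = 337.0 s/km
LT pace = 337.0 * 1.07 = 360.59 s/km

360.59 s/km


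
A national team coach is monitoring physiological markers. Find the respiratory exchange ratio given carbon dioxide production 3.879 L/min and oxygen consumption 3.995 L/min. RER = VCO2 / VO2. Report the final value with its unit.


VCO2 = 3.879 L/min
VO2 = 3.995 L/min
RER = 3.879 / 3.995 = 0.971

0.971


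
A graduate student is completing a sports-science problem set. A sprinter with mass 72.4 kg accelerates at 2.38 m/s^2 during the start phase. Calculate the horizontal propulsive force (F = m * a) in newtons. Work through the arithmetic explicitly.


F = m * a
= 72.4 * 2.38
= 172.31 N

172.31 N


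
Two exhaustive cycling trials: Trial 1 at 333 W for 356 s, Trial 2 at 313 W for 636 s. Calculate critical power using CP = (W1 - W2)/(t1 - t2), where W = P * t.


W1 = 333 * 356 = 118548 J
W2 = 313 * 636 = 199068 J
CP = (118548 - 199068) / (356 - 636)
= -80520 / -280
= 287.57 W

287.57 W


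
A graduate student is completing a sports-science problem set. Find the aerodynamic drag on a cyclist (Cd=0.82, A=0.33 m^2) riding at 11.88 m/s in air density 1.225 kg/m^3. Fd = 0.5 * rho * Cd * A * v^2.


Fd = 0.5 * 1.225 * 0.82 * 0.33 * 11.88^2
= 0.5 * 1.225 * 0.82 * 0.33 * 141.1344
= 23.392 N

23.392 N


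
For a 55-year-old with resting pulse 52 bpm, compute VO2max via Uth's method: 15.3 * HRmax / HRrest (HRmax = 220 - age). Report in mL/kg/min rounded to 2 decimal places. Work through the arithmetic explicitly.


Step 1: HRmax = 220 - 55 = 165 bpm
Step 2: Ratio = 165 / 52 = 3.1731
Step 3: VO2max = 15.3 * 3.1731 = 48.55 mL/kg/min

48.55 mL/kg/min


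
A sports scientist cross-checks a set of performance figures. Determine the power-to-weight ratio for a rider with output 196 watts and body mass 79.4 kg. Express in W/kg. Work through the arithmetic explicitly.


P/W = 196 / 79.4 = 2.469 W/kg

2.469 W/kg


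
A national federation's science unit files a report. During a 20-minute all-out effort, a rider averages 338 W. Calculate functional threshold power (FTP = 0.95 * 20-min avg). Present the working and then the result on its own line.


FTP = 0.95 * 338
= 321.1 W

321.1 W


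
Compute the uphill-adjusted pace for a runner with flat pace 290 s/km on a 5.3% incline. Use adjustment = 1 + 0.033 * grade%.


Adjustment factor = 1 + 0.033 * 5.3 = 1.1749
Grade-adjusted pace = 290 * 1.1749 = 340.72 s/km

340.72 s/km


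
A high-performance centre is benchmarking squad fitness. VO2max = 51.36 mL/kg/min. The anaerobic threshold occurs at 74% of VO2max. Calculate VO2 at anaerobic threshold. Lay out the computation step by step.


AT fraction = 74 / 100 = 0.74
AT VO2 = 51.36 * 0.74
= 38.01 mL/kg/min

38.01 mL/kg/min


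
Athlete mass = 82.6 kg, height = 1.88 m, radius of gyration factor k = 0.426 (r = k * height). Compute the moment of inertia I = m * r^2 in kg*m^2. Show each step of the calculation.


r = k * height = 0.426 * 1.88 = 0.80088 m
r^2 = 0.80088^2 = 0.641409
I = 82.6 * 0.641409 = 52.98 kg*m^2

52.98 kg*m^2


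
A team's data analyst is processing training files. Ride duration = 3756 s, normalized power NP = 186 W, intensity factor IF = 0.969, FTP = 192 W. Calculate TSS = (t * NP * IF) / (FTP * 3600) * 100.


Numerator = 3756 * 186 * 0.969 = 676958.904
Denominator = 192 * 3600 = 691200
TSS = 676958.904 / 691200 * 100
= 97.94

97.94 TSS


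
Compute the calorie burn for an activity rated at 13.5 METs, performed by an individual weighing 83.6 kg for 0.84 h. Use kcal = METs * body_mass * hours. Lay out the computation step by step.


Product of METs and mass = 13.5 * 83.6 = 1128.6
Total kcal = 1128.6 * 0.84 = 948.02 kcal

948.02 kcal


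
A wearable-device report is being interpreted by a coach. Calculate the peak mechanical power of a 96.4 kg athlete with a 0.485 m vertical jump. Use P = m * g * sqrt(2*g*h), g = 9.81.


First, sqrt(2gh) = sqrt(2 * 9.81 * 0.485)
= sqrt(9.5157) = 3.084753 m/s
Power = 96.4 * 9.81 * 3.084753 = 2917.2 W

2917.2 W


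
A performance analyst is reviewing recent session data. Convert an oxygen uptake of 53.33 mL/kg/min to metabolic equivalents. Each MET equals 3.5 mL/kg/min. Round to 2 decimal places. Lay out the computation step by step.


One MET = 3.5 mL/kg/min
Number of METs = 53.33 / 3.5
= 15.24 METs

15.24 METs


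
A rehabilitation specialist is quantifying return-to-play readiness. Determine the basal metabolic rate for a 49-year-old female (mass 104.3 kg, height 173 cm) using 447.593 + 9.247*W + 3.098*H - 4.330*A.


BMR = 447.593 + 9.247*104.3 + 3.098*173 - 4.330*49
= 1735.84 kcal/day

1735.84 kcal/day


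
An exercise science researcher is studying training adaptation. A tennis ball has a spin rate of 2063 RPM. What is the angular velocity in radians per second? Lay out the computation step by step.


Convert RPM to rad/s: multiply by 2*pi and divide by 60
omega = 2063 * 2 * pi / 60
= 216.037 rad/s

216.037 rad/s


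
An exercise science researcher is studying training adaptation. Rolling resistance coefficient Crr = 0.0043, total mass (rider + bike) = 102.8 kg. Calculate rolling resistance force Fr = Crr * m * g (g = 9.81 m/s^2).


Fr = Crr * m * g
= 0.0043 * 102.8 * 9.81
= 4.336 N

4.336 N


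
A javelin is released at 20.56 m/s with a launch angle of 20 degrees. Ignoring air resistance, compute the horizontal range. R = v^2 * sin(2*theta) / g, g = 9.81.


Launch speed squared = 422.7136
sin(2 * 20 deg) = 0.642788
Range = 422.7136 * 0.642788 / 9.81
= 27.698 m

27.698 m


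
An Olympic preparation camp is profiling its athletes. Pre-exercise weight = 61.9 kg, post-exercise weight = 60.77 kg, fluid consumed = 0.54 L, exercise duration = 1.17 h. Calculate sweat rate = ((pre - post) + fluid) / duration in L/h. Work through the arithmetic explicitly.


Weight loss = 61.9 - 60.77 = 1.13 kg (approx L)
Total sweat = 1.13 + 0.54 = 1.67 L
Sweat rate = 1.67 / 1.17 = 1.427 L/h

1.427 L/h


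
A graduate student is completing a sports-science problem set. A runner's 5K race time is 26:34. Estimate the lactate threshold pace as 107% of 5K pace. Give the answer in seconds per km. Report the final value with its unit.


Total race time = 26*60 + 34 = 1594 seconds
5K pace = 1594 / 5 = 318.8 sec/km
LT pace = 318.8 * 1.07 = 341.12 sec/km

341.12 s/km


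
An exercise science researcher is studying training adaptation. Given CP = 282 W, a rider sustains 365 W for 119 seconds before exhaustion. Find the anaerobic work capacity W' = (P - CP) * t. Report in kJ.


Excess power = 365 - 282 = 83 W
Work above CP = 83 * 119 = 9877 J
W' = 9.877 kJ

9.877 kJ


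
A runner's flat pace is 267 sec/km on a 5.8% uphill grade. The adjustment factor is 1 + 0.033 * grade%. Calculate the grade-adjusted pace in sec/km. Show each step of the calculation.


Factor = 1 + 0.033 * 5.8 = 1.1914
Adjusted pace = 267 * 1.1914
= 318.1 sec/km

318.1 s/km


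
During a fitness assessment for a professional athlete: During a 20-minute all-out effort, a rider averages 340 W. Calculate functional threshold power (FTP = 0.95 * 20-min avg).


FTP = 0.95 * 340
= 323.0 W

323.0 W


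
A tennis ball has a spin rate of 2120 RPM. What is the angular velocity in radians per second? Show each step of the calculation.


Convert RPM to rad/s: multiply by 2*pi and divide by 60
omega = 2120 * 2 * pi / 60
= 222.006 rad/s

222.006 rad/s


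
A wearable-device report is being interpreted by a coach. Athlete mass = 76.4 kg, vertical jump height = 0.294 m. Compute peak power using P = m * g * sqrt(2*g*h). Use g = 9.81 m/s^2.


sqrt(2 * 9.81 * 0.294) = sqrt(5.76828) = 2.401724 m/s
P = 76.4 * 9.81 * 2.401724
= 1800.05 W

1800.05 W


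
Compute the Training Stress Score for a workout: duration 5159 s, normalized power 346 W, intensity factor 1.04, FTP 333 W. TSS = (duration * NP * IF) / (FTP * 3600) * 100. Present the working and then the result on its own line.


Product = 5159 * 346 * 1.04 = 1856414.56
Base = 333 * 3600 = 1198800
TSS = 1856414.56 / 1198800 * 100 = 154.86

154.86 TSS


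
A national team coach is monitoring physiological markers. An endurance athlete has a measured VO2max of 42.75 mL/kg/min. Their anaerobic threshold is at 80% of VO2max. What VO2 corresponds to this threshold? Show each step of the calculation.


Anaerobic threshold VO2 = VO2max * 80%
= 42.75 * 0.8
= 34.2 mL/kg/min

34.2 mL/kg/min


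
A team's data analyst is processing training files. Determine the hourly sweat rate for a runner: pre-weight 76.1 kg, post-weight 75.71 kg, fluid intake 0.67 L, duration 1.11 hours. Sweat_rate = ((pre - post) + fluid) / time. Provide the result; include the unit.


Mass lost = 76.1 - 75.71 = 0.39 kg
Add fluid consumed: 0.39 + 0.67 = 1.06 L total sweat
Sweat rate = 1.06 / 1.11 = 0.955 L/h

0.955 L/h


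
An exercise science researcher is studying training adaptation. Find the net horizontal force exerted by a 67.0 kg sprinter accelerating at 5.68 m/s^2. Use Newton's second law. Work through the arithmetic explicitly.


Newton's second law: F = m * a
F = 67.0 * 5.68 = 380.56 N

380.56 N


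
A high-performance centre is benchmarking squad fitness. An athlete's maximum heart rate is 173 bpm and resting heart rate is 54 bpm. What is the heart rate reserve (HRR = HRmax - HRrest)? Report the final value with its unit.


HRR = HRmax - HRrest
= 173 - 54
= 119 bpm

119 bpm


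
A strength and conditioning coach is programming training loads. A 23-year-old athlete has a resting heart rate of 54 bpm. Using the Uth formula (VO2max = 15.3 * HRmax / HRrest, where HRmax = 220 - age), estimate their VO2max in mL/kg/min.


HRmax = 220 - 23 = 197 bpm
Ratio = HRmax / HRrest = 197 / 54 = 3.6481
VO2max = 15.3 * 3.6481 = 55.82 mL/kg/min

55.82 mL/kg/min


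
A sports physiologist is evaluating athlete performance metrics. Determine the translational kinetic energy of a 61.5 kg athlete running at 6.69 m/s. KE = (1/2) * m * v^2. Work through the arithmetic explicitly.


KE = 0.5 * m * v^2
= 0.5 * 61.5 * 6.69^2
= 0.5 * 61.5 * 44.7561
= 1376.25 J

1376.25 J


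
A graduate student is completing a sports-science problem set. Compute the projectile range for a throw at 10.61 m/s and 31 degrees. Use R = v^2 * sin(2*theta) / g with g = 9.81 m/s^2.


Two times the angle = 62 degrees
sin(62) = 0.882948
R = 112.5721 * 0.882948 / 9.81 = 10.132 m

10.132 m


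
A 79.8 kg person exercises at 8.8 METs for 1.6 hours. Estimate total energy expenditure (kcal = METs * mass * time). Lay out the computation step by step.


Energy = METs * mass(kg) * time(h)
= 8.8 * 79.8 * 1.6
= 1123.58 kcal

1123.58 kcal


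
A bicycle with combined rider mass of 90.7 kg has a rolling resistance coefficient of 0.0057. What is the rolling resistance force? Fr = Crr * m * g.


Fr = 0.0057 * 90.7 * 9.81
= 0.51699 * 9.81
= 5.072 N

5.072 N


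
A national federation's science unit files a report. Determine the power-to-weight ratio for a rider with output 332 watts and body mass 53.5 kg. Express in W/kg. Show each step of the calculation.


P/W = 332 / 53.5 = 6.206 W/kg

6.206 W/kg


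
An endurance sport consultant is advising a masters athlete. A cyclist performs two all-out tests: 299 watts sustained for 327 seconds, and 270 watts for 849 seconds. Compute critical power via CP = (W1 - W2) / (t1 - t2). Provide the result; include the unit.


W1 = P1 * t1 = 299 * 327 = 97773 J
W2 = P2 * t2 = 270 * 849 = 229230 J
CP = (97773 - 229230) / (327 - 849)
= 251.83 W

251.83 W


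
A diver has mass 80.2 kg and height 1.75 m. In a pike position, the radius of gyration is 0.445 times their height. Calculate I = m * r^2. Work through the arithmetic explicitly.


r = 0.445 * 1.75 = 0.77875 m
I = m * r^2 = 80.2 * 0.606452 = 48.637 kg*m^2

48.637 kg*m^2


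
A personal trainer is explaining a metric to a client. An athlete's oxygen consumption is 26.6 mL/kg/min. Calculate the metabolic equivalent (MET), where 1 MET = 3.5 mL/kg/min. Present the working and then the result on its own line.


MET = VO2 / 3.5
= 26.6 / 3.5
= 7.6 METs

7.6 METs


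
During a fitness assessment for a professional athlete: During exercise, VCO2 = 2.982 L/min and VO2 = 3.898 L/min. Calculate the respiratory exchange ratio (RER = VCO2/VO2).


RER = VCO2 / VO2
= 2.982 / 3.898
= 0.765

0.765


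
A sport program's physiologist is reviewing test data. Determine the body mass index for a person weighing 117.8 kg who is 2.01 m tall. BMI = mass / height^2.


BMI = mass / height^2
= 117.8 / 2.01^2
= 117.8 / 4.0401
= 29.16 kg/m^2

29.16 kg/m^2


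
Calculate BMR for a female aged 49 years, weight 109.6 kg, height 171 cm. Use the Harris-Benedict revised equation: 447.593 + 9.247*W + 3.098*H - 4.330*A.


Substituting values:
W term = 9.247 * 109.6 = 1013.4712
H term = 3.098 * 171 = 529.758
A term = 4.330 * 49 = 212.17
BMR = 1778.65 kcal/day

1778.65 kcal/day


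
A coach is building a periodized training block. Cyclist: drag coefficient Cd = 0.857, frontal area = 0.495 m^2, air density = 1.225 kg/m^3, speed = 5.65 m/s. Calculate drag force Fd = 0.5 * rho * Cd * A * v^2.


v^2 = 5.65^2 = 31.9225
Fd = 0.5 * 1.225 * 0.857 * 0.495 * 31.9225
= 8.294 N

8.294 N


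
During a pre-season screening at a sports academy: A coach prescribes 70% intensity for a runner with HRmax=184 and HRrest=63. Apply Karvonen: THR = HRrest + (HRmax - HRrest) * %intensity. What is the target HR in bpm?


Heart rate reserve = 184 - 63 = 121
Intensity fraction = 70 / 100 = 0.7
THR = 63 + 121 * 0.7 = 147.7 bpm

147.7 bpm


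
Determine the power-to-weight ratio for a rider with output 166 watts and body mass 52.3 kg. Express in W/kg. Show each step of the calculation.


P/W = 166 / 52.3 = 3.174 W/kg

3.174 W/kg


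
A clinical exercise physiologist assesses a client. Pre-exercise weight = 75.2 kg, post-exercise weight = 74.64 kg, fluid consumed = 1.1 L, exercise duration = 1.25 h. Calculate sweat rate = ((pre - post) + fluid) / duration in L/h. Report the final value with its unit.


Weight loss = 75.2 - 74.64 = 0.56 kg (approx L)
Total sweat = 0.56 + 1.1 = 1.66 L
Sweat rate = 1.66 / 1.25 = 1.328 L/h

1.328 L/h


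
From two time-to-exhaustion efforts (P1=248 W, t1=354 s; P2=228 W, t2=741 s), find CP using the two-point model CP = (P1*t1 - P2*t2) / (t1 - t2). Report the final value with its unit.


Work in trial 1 = 87792 J
Work in trial 2 = 168948 J
Delta work = -81156 J
Delta time = -387 s
CP = -81156 / -387 = 209.71 W

209.71 W


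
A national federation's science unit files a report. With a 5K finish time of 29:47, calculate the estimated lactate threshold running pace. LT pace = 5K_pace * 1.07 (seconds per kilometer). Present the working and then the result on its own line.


Race duration = 1787 s for 5 km
Average pace = 1787 / 5 = 357.4 s/km
LT pace = 357.4 * 1.07
= 382.42 s/km

382.42 s/km


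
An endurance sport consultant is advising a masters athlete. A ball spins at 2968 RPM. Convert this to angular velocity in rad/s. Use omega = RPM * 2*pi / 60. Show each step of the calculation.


omega = 2968 * 2 * pi / 60
= 2968 * 6.28318531 / 60
= 18648.494 / 60
= 310.808 rad/s

310.808 rad/s


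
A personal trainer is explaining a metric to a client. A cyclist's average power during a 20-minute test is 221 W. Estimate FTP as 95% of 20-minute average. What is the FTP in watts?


FTP = 20-min power * 0.95
= 221 * 0.95
= 209.95 W

209.95 W


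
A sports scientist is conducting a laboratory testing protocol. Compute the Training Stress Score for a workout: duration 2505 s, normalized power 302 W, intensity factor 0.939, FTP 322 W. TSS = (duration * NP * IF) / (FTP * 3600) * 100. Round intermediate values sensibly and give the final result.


Product = 2505 * 302 * 0.939 = 710362.89
Base = 322 * 3600 = 1159200
TSS = 710362.89 / 1159200 * 100 = 61.28

61.28 TSS


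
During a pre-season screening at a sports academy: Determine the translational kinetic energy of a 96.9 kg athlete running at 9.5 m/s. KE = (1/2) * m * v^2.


KE = 0.5 * m * v^2
= 0.5 * 96.9 * 9.5^2
= 0.5 * 96.9 * 90.25
= 4372.61 J

4372.61 J


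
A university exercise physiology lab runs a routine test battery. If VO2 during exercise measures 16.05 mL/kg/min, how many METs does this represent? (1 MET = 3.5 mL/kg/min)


METs = VO2 / 3.5 = 16.05 / 3.5 = 4.59

4.59 METs


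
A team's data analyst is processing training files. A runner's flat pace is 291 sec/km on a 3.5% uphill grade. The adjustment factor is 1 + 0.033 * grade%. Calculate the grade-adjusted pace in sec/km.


Factor = 1 + 0.033 * 3.5 = 1.1155
Adjusted pace = 291 * 1.1155
= 324.61 sec/km

324.61 s/km


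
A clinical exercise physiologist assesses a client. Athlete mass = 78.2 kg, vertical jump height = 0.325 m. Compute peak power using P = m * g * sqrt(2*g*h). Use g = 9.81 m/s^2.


sqrt(2 * 9.81 * 0.325) = sqrt(6.3765) = 2.525173 m/s
P = 78.2 * 9.81 * 2.525173
= 1937.17 W

1937.17 W
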